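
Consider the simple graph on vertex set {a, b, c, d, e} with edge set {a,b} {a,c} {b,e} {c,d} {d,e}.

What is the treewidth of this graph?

2

A width-2 tree decomposition is:
Bags: B1 = {c, d, e}  B2 = {a, c, e}  B3 = {a, b, e}
Tree: B1–B2, B2–B3
Each bag holds 3 vertices, so the decomposition has width 2, which upper-bounds the treewidth. For the lower bound, G contains the cycle e–d–c–a–b–e, so G is not a forest; only forests have treewidth ≤ 1, hence tw(G) ≥ 2. Hence tw(G) = 2 exactly.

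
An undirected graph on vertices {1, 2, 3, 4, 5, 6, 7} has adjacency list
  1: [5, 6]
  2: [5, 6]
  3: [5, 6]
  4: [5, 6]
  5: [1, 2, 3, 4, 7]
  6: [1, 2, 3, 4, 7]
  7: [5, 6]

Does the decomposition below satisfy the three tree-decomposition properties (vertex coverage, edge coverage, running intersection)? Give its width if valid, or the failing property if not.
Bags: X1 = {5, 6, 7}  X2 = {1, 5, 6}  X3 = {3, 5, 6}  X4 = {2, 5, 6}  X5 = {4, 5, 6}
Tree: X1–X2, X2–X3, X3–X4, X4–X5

Every vertex of G appears in some bag (union = {1, 2, 3, 4, 5, 6, 7}); every edge is covered by a bag; and for each vertex v the set of bags containing v is connected in the bag tree. The decomposition is therefore valid. The largest bag has 3 vertices, so the width is 2.

Yes; width 2.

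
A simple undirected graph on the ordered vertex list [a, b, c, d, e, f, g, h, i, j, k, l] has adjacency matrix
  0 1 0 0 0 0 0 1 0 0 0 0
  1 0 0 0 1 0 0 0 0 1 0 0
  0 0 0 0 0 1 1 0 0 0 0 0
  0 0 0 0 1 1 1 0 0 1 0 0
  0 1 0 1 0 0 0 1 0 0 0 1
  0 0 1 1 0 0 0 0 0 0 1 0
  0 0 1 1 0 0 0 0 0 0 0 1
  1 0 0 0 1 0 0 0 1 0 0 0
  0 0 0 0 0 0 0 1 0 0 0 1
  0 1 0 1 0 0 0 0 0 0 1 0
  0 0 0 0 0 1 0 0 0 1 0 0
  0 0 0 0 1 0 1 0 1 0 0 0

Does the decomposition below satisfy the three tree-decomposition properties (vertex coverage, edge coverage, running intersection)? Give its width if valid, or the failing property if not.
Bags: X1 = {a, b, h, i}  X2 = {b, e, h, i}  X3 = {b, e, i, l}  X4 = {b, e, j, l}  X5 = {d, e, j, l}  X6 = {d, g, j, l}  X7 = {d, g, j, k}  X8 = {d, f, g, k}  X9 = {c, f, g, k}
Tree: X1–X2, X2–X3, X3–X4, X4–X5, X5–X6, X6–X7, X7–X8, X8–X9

Vertex coverage: the bags together contain {a, b, c, d, e, f, g, h, i, j, k, l}, the full vertex set. Edge coverage: each edge of G has both endpoints in at least one bag. Running intersection: for every vertex, the bags containing it form a connected subtree. All three properties hold, so this is a valid tree decomposition of width max|bag| − 1 = 3, and hence tw(G) ≤ 3.

Yes; width 3.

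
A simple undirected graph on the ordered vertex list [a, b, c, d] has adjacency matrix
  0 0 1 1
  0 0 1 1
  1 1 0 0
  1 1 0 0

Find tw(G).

A width-2 tree decomposition is:
Bags: B1 = {a, c, d}  B2 = {b, c, d}
Tree: B1–B2
The largest bag has 3 vertices, giving width 2; this decomposition certifies tw(G) ≤ 2. The edges d–a–c–b–d form a cycle, so G is not a tree and its treewidth is at least 2. Combining the bounds, tw(G) = 2.

2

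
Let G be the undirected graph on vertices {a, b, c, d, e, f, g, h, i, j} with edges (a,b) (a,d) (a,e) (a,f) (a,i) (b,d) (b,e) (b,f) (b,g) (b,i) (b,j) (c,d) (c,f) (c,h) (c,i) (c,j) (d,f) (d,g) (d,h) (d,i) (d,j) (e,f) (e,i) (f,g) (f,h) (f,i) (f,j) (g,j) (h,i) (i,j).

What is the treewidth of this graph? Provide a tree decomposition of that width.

The largest bag has 5 vertices, giving width 4; this decomposition certifies tw(G) ≤ 4. On the other hand G contains the 5-clique {b, d, f, g, j}. A clique must lie in a single bag of any decomposition, so no decomposition can have width below 4. The upper and lower bounds meet at 4, so that is the treewidth.

Treewidth 4.
Bags: B1 = {b, d, f, i, j}  B2 = {a, b, d, f, i}  B3 = {c, d, f, i, j}  B4 = {c, d, f, h, i}  B5 = {b, d, f, g, j}  B6 = {a, b, e, f, i}
Tree: B1–B2, B1–B3, B3–B4, B1–B5, B2–B6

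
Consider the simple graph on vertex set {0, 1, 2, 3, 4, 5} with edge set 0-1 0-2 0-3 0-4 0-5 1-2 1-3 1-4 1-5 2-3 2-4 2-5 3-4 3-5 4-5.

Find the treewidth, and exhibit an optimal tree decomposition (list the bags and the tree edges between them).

Treewidth 5.
One such decomposition:
Bags: B1 = {0, 1, 2, 3, 4, 5}
Tree: (single bag)

A single bag containing all 6 vertices is trivially a valid decomposition of width 5. For the lower bound, the 6 vertices {0, 1, 2, 3, 4, 5} are pairwise adjacent, and any tree decomposition puts a clique entirely inside one bag — forcing width ≥ 5. Combining the bounds, tw(G) = 5.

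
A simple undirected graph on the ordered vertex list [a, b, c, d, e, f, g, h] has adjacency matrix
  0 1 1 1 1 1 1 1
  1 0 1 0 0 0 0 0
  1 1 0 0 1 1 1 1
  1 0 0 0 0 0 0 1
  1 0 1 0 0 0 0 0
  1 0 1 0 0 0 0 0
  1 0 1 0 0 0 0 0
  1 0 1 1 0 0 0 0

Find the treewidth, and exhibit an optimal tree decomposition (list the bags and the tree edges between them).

Each bag holds 3 vertices, so the decomposition has width 2, which upper-bounds the treewidth. For the lower bound, the 3 vertices {a, d, h} are pairwise adjacent, and any tree decomposition puts a clique entirely inside one bag — forcing width ≥ 2. Therefore the treewidth is 2.

Treewidth 2.
One optimal decomposition is:
Bags: B1 = {a, b, c}  B2 = {a, c, f}  B3 = {a, c, h}  B4 = {a, c, e}  B5 = {a, c, g}  B6 = {a, d, h}
Tree: B1–B2, B2–B3, B3–B4, B1–B5, B3–B6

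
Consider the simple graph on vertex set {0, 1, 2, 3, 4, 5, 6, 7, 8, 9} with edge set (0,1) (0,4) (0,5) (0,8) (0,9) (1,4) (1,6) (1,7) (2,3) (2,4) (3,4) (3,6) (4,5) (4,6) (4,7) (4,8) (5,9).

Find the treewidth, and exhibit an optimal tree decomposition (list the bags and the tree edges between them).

The largest bag has 3 vertices, giving width 2; this decomposition certifies tw(G) ≤ 2. On the other hand G contains the 3-clique {0, 5, 9}. A clique must lie in a single bag of any decomposition, so no decomposition can have width below 2. Hence tw(G) = 2 exactly.

Treewidth 2.
One optimal decomposition is:
Bags: B1 = {2, 3, 4}  B2 = {3, 4, 6}  B3 = {1, 4, 6}  B4 = {0, 1, 4}  B5 = {0, 4, 5}  B6 = {0, 4, 8}  B7 = {1, 4, 7}  B8 = {0, 5, 9}
Tree: B1–B2, B2–B3, B3–B4, B4–B5, B4–B6, B3–B7, B5–B8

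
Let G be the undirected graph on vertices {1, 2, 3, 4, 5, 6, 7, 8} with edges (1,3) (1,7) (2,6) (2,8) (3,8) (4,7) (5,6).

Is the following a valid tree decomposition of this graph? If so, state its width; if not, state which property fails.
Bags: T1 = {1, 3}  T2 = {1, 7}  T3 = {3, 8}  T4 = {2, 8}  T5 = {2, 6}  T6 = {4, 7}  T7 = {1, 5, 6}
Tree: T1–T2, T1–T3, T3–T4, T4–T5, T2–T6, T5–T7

No — bags containing vertex 1 are not connected in the tree.

A tree decomposition must satisfy three properties: every vertex lies in some bag; for every edge, both endpoints lie together in some bag; and for every vertex, the bags containing it form a connected subtree. Here bags containing vertex 1 are not connected in the tree, so the decomposition is invalid.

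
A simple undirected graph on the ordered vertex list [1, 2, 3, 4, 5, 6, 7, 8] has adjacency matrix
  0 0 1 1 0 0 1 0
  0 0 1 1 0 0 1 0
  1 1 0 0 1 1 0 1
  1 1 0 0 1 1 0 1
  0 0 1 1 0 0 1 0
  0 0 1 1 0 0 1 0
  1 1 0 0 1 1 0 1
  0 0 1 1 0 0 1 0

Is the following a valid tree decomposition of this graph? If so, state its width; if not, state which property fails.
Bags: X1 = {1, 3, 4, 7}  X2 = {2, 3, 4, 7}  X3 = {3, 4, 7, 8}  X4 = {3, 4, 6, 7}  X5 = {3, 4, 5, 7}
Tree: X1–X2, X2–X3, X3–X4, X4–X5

Every vertex of G appears in some bag (union = {1, 2, 3, 4, 5, 6, 7, 8}); every edge is covered by a bag; and for each vertex v the set of bags containing v is connected in the bag tree. The decomposition is therefore valid. The largest bag has 4 vertices, so the width is 3.

Yes; width 3.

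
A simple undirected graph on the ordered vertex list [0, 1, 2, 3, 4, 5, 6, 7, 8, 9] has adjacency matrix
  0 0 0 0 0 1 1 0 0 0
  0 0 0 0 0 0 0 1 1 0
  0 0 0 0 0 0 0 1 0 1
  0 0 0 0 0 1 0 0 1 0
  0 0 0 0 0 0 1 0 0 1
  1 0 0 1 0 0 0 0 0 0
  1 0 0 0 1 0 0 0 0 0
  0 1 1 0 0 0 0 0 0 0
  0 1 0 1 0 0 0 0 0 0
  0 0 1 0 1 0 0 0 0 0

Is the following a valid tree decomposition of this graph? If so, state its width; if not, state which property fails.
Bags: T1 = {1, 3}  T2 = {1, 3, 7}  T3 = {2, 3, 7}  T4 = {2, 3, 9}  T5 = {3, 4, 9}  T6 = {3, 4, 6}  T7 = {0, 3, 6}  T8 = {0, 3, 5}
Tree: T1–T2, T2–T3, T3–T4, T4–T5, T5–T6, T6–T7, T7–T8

A tree decomposition must satisfy three properties: every vertex lies in some bag; for every edge, both endpoints lie together in some bag; and for every vertex, the bags containing it form a connected subtree. Here vertex 8 appears in no bag, so the decomposition is invalid.

No — vertex 8 appears in no bag.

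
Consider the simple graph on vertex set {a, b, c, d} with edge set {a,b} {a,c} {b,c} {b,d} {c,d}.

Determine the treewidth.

2

A width-2 tree decomposition is:
Bags: B1 = {a, b, c}  B2 = {b, c, d}
Tree: B1–B2
The largest bag has 3 vertices, giving width 2; this decomposition certifies tw(G) ≤ 2. On the other hand G contains the 3-clique {b, c, d}. A clique must lie in a single bag of any decomposition, so no decomposition can have width below 2. Hence tw(G) = 2 exactly.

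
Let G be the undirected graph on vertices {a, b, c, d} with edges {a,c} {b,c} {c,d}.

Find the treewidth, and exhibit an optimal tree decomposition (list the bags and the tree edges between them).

Treewidth 1.
One such decomposition:
Bags: B1 = {c, d}  B2 = {b, c}  B3 = {a, c}
Tree: B1–B2, B2–B3

The largest bag has 2 vertices, giving width 1; this decomposition certifies tw(G) ≤ 1. Any graph with an edge has treewidth ≥ 1, and G has the edge c–d. Therefore the treewidth is 1.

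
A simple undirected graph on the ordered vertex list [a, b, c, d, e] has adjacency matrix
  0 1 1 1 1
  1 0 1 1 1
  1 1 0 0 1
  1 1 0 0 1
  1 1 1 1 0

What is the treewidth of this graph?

A width-3 tree decomposition is:
Bags: B1 = {a, b, d, e}  B2 = {a, b, c, e}
Tree: B1–B2
Every bag has size at most 4, so the width is 4 − 1 = 3 and tw(G) ≤ 3. On the other hand G contains the 4-clique {a, b, d, e}. A clique must lie in a single bag of any decomposition, so no decomposition can have width below 3. Combining the bounds, tw(G) = 3.

3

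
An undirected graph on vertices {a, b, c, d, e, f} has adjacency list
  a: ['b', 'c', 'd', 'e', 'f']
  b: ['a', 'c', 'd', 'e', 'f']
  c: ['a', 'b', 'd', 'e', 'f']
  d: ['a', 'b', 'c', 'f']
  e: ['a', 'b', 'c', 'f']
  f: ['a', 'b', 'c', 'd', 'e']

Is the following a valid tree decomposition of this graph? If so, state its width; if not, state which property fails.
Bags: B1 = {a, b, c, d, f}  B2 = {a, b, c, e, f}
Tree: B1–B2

Vertex coverage: the bags together contain {a, b, c, d, e, f}, the full vertex set. Edge coverage: each edge of G has both endpoints in at least one bag. Running intersection: for every vertex, the bags containing it form a connected subtree. All three properties hold, so this is a valid tree decomposition of width max|bag| − 1 = 4, and hence tw(G) ≤ 4.

Yes; width 4.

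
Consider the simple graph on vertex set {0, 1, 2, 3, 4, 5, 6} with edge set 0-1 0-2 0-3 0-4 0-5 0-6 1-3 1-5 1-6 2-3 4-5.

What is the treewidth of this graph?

A width-2 tree decomposition is:
Bags: B1 = {0, 1, 6}  B2 = {0, 1, 5}  B3 = {0, 1, 3}  B4 = {0, 2, 3}  B5 = {0, 4, 5}
Tree: B1–B2, B2–B3, B3–B4, B2–B5
The largest bag has 3 vertices, giving width 2; this decomposition certifies tw(G) ≤ 2. For the lower bound, the 3 vertices {0, 1, 3} are pairwise adjacent, and any tree decomposition puts a clique entirely inside one bag — forcing width ≥ 2. Combining the bounds, tw(G) = 2.

2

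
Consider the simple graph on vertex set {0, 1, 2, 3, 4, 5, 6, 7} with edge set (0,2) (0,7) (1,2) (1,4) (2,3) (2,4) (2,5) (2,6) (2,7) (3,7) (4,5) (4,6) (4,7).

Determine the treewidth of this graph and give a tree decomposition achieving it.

Treewidth 2.
One optimal decomposition is:
Bags: B1 = {1, 2, 4}  B2 = {2, 4, 7}  B3 = {2, 4, 6}  B4 = {2, 4, 5}  B5 = {2, 3, 7}  B6 = {0, 2, 7}
Tree: B1–B2, B2–B3, B1–B4, B2–B5, B5–B6

Each bag holds 3 vertices, so the decomposition has width 2, which upper-bounds the treewidth. For the lower bound, the 3 vertices {0, 2, 7} are pairwise adjacent, and any tree decomposition puts a clique entirely inside one bag — forcing width ≥ 2. The upper and lower bounds meet at 2, so that is the treewidth.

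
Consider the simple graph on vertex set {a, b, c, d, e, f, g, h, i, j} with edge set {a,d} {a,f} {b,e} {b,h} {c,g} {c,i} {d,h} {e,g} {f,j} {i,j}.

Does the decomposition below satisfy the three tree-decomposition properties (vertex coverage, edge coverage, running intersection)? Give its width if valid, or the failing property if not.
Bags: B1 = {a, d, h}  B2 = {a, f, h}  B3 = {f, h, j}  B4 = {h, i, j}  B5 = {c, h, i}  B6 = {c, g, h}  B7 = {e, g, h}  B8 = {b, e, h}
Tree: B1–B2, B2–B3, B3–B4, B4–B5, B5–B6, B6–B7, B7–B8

Checking the three conditions: (i) the bags cover all of {a, b, c, d, e, f, g, h, i, j}; (ii) for each edge, some bag contains both endpoints; (iii) the bags containing any fixed vertex form a subtree. All hold, so the decomposition is valid with width 3 − 1 = 2.

Yes; width 2.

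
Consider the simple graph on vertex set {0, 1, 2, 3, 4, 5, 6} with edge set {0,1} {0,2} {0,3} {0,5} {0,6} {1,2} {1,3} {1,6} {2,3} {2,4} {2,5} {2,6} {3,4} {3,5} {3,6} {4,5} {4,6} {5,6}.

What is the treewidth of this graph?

A width-4 tree decomposition is:
Bags: B1 = {2, 3, 4, 5, 6}  B2 = {0, 2, 3, 5, 6}  B3 = {0, 1, 2, 3, 6}
Tree: B1–B2, B2–B3
The largest bag has 5 vertices, giving width 4; this decomposition certifies tw(G) ≤ 4. Conversely, {0, 1, 2, 3, 6} is a clique of size 5, and the vertices of any clique must share a bag in every tree decomposition; so some bag has ≥ 5 vertices and tw(G) ≥ 4. Therefore the treewidth is 4.

4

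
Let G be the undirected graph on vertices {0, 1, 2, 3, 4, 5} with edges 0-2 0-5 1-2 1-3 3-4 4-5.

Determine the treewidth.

A width-2 tree decomposition is:
Bags: B1 = {0, 2, 5}  B2 = {2, 4, 5}  B3 = {2, 3, 4}  B4 = {1, 2, 3}
Tree: B1–B2, B2–B3, B3–B4
Every bag has size at most 3, so the width is 3 − 1 = 2 and tw(G) ≤ 2. For the lower bound, G contains the cycle 2–0–5–4–3–1–2, so G is not a forest; only forests have treewidth ≤ 1, hence tw(G) ≥ 2. Therefore the treewidth is 2.

2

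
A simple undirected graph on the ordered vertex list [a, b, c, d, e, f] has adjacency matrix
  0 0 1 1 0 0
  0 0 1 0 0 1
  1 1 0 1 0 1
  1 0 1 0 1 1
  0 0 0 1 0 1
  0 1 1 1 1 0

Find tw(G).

2

A width-2 tree decomposition is:
Bags: B1 = {a, c, d}  B2 = {c, d, f}  B3 = {b, c, f}  B4 = {d, e, f}
Tree: B1–B2, B2–B3, B2–B4
The largest bag has 3 vertices, giving width 2; this decomposition certifies tw(G) ≤ 2. Conversely, {d, e, f} is a clique of size 3, and the vertices of any clique must share a bag in every tree decomposition; so some bag has ≥ 3 vertices and tw(G) ≥ 2. Therefore the treewidth is 2.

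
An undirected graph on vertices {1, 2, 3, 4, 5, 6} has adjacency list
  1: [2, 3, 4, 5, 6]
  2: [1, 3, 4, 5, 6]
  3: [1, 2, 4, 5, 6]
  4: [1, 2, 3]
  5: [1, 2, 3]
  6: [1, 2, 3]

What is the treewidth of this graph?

A width-3 tree decomposition is:
Bags: B1 = {1, 2, 3, 5}  B2 = {1, 2, 3, 4}  B3 = {1, 2, 3, 6}
Tree: B1–B2, B1–B3
Every bag has size at most 4, so the width is 4 − 1 = 3 and tw(G) ≤ 3. On the other hand G contains the 4-clique {1, 2, 3, 4}. A clique must lie in a single bag of any decomposition, so no decomposition can have width below 3. Combining the bounds, tw(G) = 3.

3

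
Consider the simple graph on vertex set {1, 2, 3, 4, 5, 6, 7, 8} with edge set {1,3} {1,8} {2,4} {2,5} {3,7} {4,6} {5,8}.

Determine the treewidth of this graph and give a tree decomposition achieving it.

Each bag holds 2 vertices, so the decomposition has width 1, which upper-bounds the treewidth. Since G has at least one edge (e.g. 6–4), it is not an edgeless graph, so tw(G) ≥ 1. Therefore the treewidth is 1.

Treewidth 1.
Bags: B1 = {4, 6}  B2 = {2, 4}  B3 = {2, 5}  B4 = {5, 8}  B5 = {1, 8}  B6 = {1, 3}  B7 = {3, 7}
Tree: B1–B2, B2–B3, B3–B4, B4–B5, B5–B6, B6–B7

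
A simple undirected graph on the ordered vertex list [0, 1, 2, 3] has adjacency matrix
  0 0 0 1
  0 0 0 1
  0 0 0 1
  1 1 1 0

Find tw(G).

A width-1 tree decomposition is:
Bags: B1 = {1, 3}  B2 = {0, 3}  B3 = {2, 3}
Tree: B1–B2, B1–B3
Every bag has size at most 2, so the width is 2 − 1 = 1 and tw(G) ≤ 1. Any graph with an edge has treewidth ≥ 1, and G has the edge 1–3. The upper and lower bounds meet at 1, so that is the treewidth.

1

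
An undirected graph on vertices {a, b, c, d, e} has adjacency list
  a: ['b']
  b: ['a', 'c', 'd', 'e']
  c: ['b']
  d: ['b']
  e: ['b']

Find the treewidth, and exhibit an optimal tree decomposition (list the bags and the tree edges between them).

Treewidth 1.
One such decomposition:
Bags: B1 = {a, b}  B2 = {b, c}  B3 = {b, e}  B4 = {b, d}
Tree: B1–B2, B1–B3, B3–B4

The largest bag has 2 vertices, giving width 1; this decomposition certifies tw(G) ≤ 1. Since G has at least one edge (e.g. a–b), it is not an edgeless graph, so tw(G) ≥ 1. Hence tw(G) = 1 exactly.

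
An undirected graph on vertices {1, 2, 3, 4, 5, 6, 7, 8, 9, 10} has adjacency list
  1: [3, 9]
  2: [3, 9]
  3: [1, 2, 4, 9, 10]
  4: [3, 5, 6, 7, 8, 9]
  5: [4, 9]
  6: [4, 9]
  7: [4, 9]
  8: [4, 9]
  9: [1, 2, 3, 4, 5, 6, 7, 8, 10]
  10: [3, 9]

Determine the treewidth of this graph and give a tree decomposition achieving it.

The largest bag has 3 vertices, giving width 2; this decomposition certifies tw(G) ≤ 2. For the lower bound, the 3 vertices {1, 3, 9} are pairwise adjacent, and any tree decomposition puts a clique entirely inside one bag — forcing width ≥ 2. Combining the bounds, tw(G) = 2.

Treewidth 2.
One such decomposition:
Bags: B1 = {3, 4, 9}  B2 = {4, 7, 9}  B3 = {3, 9, 10}  B4 = {2, 3, 9}  B5 = {4, 8, 9}  B6 = {1, 3, 9}  B7 = {4, 6, 9}  B8 = {4, 5, 9}
Tree: B1–B2, B1–B3, B3–B4, B1–B5, B4–B6, B2–B7, B5–B8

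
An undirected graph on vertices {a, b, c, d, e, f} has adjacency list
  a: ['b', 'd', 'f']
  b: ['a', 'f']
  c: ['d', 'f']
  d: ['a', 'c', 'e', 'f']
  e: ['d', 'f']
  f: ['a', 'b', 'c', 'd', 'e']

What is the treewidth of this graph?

2

A width-2 tree decomposition is:
Bags: B1 = {d, e, f}  B2 = {a, d, f}  B3 = {c, d, f}  B4 = {a, b, f}
Tree: B1–B2, B1–B3, B2–B4
Each bag holds 3 vertices, so the decomposition has width 2, which upper-bounds the treewidth. Conversely, {d, e, f} is a clique of size 3, and the vertices of any clique must share a bag in every tree decomposition; so some bag has ≥ 3 vertices and tw(G) ≥ 2. The upper and lower bounds meet at 2, so that is the treewidth.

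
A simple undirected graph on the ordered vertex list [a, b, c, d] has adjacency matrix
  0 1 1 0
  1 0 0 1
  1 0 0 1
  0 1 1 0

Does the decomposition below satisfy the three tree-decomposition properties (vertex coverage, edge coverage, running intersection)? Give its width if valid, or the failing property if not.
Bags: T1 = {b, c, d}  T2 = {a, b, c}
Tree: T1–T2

Yes; width 2.

Vertex coverage: the bags together contain {a, b, c, d}, the full vertex set. Edge coverage: each edge of G has both endpoints in at least one bag. Running intersection: for every vertex, the bags containing it form a connected subtree. All three properties hold, so this is a valid tree decomposition of width max|bag| − 1 = 2, and hence tw(G) ≤ 2.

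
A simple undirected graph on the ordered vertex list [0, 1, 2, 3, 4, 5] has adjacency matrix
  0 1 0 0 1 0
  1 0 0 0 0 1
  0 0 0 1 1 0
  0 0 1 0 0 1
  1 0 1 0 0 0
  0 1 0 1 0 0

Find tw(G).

A width-2 tree decomposition is:
Bags: B1 = {0, 1, 4}  B2 = {1, 2, 4}  B3 = {1, 2, 3}  B4 = {1, 3, 5}
Tree: B1–B2, B2–B3, B3–B4
Every bag has size at most 3, so the width is 3 − 1 = 2 and tw(G) ≤ 2. The edges 1–0–4–2–3–5–1 form a cycle, so G is not a tree and its treewidth is at least 2. The upper and lower bounds meet at 2, so that is the treewidth.

2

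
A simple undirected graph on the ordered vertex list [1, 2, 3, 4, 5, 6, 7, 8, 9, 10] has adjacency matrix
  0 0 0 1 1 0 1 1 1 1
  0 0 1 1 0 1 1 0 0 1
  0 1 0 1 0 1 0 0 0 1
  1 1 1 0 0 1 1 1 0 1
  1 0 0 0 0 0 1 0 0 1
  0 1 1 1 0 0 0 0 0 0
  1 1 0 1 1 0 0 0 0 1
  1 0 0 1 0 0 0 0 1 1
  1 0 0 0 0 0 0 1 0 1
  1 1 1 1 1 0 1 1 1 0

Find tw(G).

A width-3 tree decomposition is:
Bags: B1 = {1, 4, 8, 10}  B2 = {1, 8, 9, 10}  B3 = {1, 4, 7, 10}  B4 = {2, 4, 7, 10}  B5 = {2, 3, 4, 10}  B6 = {2, 3, 4, 6}  B7 = {1, 5, 7, 10}
Tree: B1–B2, B1–B3, B3–B4, B4–B5, B5–B6, B3–B7
Each bag holds 4 vertices, so the decomposition has width 3, which upper-bounds the treewidth. On the other hand G contains the 4-clique {1, 8, 9, 10}. A clique must lie in a single bag of any decomposition, so no decomposition can have width below 3. Therefore the treewidth is 3.

3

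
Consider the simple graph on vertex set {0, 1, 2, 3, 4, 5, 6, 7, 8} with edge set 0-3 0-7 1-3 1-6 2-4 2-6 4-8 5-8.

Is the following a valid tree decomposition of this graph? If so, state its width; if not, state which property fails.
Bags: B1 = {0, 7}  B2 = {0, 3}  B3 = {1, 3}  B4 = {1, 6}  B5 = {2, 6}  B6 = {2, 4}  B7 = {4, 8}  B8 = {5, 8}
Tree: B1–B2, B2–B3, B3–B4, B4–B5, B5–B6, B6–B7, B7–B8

Vertex coverage: the bags together contain {0, 1, 2, 3, 4, 5, 6, 7, 8}, the full vertex set. Edge coverage: each edge of G has both endpoints in at least one bag. Running intersection: for every vertex, the bags containing it form a connected subtree. All three properties hold, so this is a valid tree decomposition of width max|bag| − 1 = 1, and hence tw(G) ≤ 1.

Yes; width 1.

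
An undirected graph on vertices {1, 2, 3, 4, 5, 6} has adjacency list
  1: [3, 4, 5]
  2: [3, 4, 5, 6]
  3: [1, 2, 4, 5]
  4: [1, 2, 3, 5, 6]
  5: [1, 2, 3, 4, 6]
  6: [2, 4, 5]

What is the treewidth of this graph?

A width-3 tree decomposition is:
Bags: B1 = {2, 4, 5, 6}  B2 = {2, 3, 4, 5}  B3 = {1, 3, 4, 5}
Tree: B1–B2, B2–B3
Each bag holds 4 vertices, so the decomposition has width 3, which upper-bounds the treewidth. On the other hand G contains the 4-clique {1, 3, 4, 5}. A clique must lie in a single bag of any decomposition, so no decomposition can have width below 3. Therefore the treewidth is 3.

3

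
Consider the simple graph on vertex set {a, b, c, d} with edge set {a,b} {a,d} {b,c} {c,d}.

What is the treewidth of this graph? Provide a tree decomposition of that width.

Every bag has size at most 3, so the width is 3 − 1 = 2 and tw(G) ≤ 2. For the lower bound, G contains the cycle c–b–a–d–c, so G is not a forest; only forests have treewidth ≤ 1, hence tw(G) ≥ 2. Therefore the treewidth is 2.

Treewidth 2.
One such decomposition:
Bags: B1 = {a, b, c}  B2 = {a, c, d}
Tree: B1–B2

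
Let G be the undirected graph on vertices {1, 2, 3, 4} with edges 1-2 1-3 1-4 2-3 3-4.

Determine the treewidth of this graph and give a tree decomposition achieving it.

The largest bag has 3 vertices, giving width 2; this decomposition certifies tw(G) ≤ 2. Conversely, {1, 2, 3} is a clique of size 3, and the vertices of any clique must share a bag in every tree decomposition; so some bag has ≥ 3 vertices and tw(G) ≥ 2. The upper and lower bounds meet at 2, so that is the treewidth.

Treewidth 2.
Bags: B1 = {1, 3, 4}  B2 = {1, 2, 3}
Tree: B1–B2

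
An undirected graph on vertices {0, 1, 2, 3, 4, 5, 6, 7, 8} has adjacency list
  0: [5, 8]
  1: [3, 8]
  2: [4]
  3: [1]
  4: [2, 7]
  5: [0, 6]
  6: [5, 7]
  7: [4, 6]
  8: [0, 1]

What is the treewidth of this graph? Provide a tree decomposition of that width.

The largest bag has 2 vertices, giving width 1; this decomposition certifies tw(G) ≤ 1. Since G has at least one edge (e.g. 2–4), it is not an edgeless graph, so tw(G) ≥ 1. Therefore the treewidth is 1.

Treewidth 1.
One such decomposition:
Bags: B1 = {2, 4}  B2 = {4, 7}  B3 = {6, 7}  B4 = {5, 6}  B5 = {0, 5}  B6 = {0, 8}  B7 = {1, 8}  B8 = {1, 3}
Tree: B1–B2, B2–B3, B3–B4, B4–B5, B5–B6, B6–B7, B7–B8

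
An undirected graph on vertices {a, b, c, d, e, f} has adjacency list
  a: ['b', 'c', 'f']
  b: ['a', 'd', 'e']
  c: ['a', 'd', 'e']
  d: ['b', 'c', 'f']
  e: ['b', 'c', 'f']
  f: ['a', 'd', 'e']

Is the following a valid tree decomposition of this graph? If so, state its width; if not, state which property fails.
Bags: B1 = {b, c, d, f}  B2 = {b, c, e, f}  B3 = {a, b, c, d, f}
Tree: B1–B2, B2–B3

No — bags containing vertex d are not connected in the tree.

A tree decomposition must satisfy three properties: every vertex lies in some bag; for every edge, both endpoints lie together in some bag; and for every vertex, the bags containing it form a connected subtree. Here bags containing vertex d are not connected in the tree, so the decomposition is invalid.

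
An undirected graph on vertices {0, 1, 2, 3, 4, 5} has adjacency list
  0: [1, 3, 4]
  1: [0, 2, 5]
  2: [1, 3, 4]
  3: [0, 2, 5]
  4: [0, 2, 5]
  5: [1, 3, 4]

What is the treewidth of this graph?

3

A width-3 tree decomposition is:
Bags: B1 = {1, 3, 4, 5}  B2 = {0, 1, 3, 4}  B3 = {1, 2, 3, 4}
Tree: B1–B2, B2–B3
Every bag has size at most 4, so the width is 4 − 1 = 3 and tw(G) ≤ 3. For the lower bound: the 4 vertex sets {4,5}, {0,3}, {1}, {2} are disjoint, each induces a connected subgraph, and every pair is joined by at least one edge of G. Contracting each set to a single vertex therefore yields K_{4} as a minor, and since treewidth is minor-monotone, tw(G) ≥ tw(K_{4}) = 3. Therefore the treewidth is 3.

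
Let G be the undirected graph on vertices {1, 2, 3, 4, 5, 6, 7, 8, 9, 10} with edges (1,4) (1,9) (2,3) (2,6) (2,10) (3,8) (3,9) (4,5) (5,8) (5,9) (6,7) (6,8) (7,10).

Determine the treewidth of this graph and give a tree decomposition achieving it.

Every bag has size at most 3, so the width is 3 − 1 = 2 and tw(G) ≤ 2. For the lower bound, G contains the cycle 7–10–2–6–7, so G is not a forest; only forests have treewidth ≤ 1, hence tw(G) ≥ 2. Combining the bounds, tw(G) = 2.

Treewidth 2.
One such decomposition:
Bags: B1 = {6, 7, 10}  B2 = {2, 6, 10}  B3 = {2, 6, 8}  B4 = {2, 3, 8}  B5 = {3, 5, 8}  B6 = {3, 5, 9}  B7 = {4, 5, 9}  B8 = {1, 4, 9}
Tree: B1–B2, B2–B3, B3–B4, B4–B5, B5–B6, B6–B7, B7–B8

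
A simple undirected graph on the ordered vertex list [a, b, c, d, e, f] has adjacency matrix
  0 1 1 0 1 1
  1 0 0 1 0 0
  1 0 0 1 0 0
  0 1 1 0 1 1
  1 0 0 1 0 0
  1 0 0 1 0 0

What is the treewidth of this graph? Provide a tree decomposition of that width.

Treewidth 2.
One optimal decomposition is:
Bags: B1 = {a, d, f}  B2 = {a, b, d}  B3 = {a, d, e}  B4 = {a, c, d}
Tree: B1–B2, B2–B3, B3–B4

Each bag holds 3 vertices, so the decomposition has width 2, which upper-bounds the treewidth. For the lower bound, G contains the cycle f–d–b–a–f, so G is not a forest; only forests have treewidth ≤ 1, hence tw(G) ≥ 2. Hence tw(G) = 2 exactly.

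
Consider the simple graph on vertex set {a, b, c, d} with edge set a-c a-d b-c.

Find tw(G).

1

A width-1 tree decomposition is:
Bags: B1 = {b, c}  B2 = {a, c}  B3 = {a, d}
Tree: B1–B2, B2–B3
The largest bag has 2 vertices, giving width 1; this decomposition certifies tw(G) ≤ 1. G has an edge, so its treewidth is at least 1. Hence tw(G) = 1 exactly.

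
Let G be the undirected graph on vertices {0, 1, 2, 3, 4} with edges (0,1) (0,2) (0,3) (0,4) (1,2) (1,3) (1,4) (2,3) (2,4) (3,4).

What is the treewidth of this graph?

A width-4 tree decomposition is:
Bags: B1 = {0, 1, 2, 3, 4}
Tree: (single bag)
With just one bag of size 5, the width is 5 − 1 = 4, so tw(G) ≤ 4. For the lower bound, the 5 vertices {0, 1, 2, 3, 4} are pairwise adjacent, and any tree decomposition puts a clique entirely inside one bag — forcing width ≥ 4. Combining the bounds, tw(G) = 4.

4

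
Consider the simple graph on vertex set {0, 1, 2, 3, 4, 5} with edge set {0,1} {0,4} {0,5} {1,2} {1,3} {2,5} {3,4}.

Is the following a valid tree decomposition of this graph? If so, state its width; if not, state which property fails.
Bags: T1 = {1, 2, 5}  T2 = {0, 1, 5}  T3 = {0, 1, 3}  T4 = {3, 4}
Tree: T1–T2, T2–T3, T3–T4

A tree decomposition must satisfy three properties: every vertex lies in some bag; for every edge, both endpoints lie together in some bag; and for every vertex, the bags containing it form a connected subtree. Here edge (0,4) lies in no bag, so the decomposition is invalid.

No — edge (0,4) lies in no bag.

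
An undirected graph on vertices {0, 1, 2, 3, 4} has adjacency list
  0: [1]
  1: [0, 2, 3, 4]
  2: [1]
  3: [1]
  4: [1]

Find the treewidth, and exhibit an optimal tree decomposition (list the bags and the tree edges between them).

Treewidth 1.
Bags: B1 = {0, 1}  B2 = {1, 3}  B3 = {1, 4}  B4 = {1, 2}
Tree: B1–B2, B2–B3, B2–B4

The largest bag has 2 vertices, giving width 1; this decomposition certifies tw(G) ≤ 1. Since G has at least one edge (e.g. 0–1), it is not an edgeless graph, so tw(G) ≥ 1. The upper and lower bounds meet at 1, so that is the treewidth.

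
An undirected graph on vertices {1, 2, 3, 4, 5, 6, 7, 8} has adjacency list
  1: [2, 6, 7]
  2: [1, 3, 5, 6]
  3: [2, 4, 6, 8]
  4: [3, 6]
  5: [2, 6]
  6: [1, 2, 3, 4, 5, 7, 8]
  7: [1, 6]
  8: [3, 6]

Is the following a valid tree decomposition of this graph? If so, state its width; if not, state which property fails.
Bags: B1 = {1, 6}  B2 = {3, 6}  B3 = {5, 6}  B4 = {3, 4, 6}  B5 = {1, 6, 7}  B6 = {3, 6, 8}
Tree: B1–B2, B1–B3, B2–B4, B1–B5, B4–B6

A tree decomposition must satisfy three properties: every vertex lies in some bag; for every edge, both endpoints lie together in some bag; and for every vertex, the bags containing it form a connected subtree. Here vertex 2 appears in no bag, so the decomposition is invalid.

No — vertex 2 appears in no bag.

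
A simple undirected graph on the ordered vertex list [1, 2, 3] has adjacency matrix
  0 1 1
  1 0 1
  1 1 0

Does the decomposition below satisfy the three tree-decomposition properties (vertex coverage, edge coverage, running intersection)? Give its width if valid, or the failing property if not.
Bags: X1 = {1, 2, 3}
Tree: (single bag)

Checking the three conditions: (i) the bags cover all of {1, 2, 3}; (ii) for each edge, some bag contains both endpoints; (iii) the bags containing any fixed vertex form a subtree. All hold, so the decomposition is valid with width 3 − 1 = 2.

Yes; width 2.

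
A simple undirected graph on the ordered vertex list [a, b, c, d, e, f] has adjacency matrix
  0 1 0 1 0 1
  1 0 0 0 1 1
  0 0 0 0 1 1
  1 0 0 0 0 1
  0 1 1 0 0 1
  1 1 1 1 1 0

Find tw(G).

A width-2 tree decomposition is:
Bags: B1 = {b, e, f}  B2 = {a, b, f}  B3 = {a, d, f}  B4 = {c, e, f}
Tree: B1–B2, B2–B3, B1–B4
The largest bag has 3 vertices, giving width 2; this decomposition certifies tw(G) ≤ 2. For the lower bound, the 3 vertices {a, d, f} are pairwise adjacent, and any tree decomposition puts a clique entirely inside one bag — forcing width ≥ 2. The upper and lower bounds meet at 2, so that is the treewidth.

2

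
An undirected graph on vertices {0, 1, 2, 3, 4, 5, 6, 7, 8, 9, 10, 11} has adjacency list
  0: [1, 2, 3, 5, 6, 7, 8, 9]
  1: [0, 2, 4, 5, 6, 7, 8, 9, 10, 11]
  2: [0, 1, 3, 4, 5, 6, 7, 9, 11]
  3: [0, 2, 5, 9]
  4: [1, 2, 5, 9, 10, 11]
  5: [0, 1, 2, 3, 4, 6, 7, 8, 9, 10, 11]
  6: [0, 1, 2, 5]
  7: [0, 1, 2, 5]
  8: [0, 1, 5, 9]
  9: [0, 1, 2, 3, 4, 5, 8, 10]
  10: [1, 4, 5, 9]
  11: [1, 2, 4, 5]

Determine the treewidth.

A width-4 tree decomposition is:
Bags: B1 = {0, 1, 2, 5, 9}  B2 = {0, 1, 5, 8, 9}  B3 = {1, 2, 4, 5, 9}  B4 = {0, 2, 3, 5, 9}  B5 = {1, 4, 5, 9, 10}  B6 = {1, 2, 4, 5, 11}  B7 = {0, 1, 2, 5, 6}  B8 = {0, 1, 2, 5, 7}
Tree: B1–B2, B1–B3, B1–B4, B3–B5, B3–B6, B1–B7, B7–B8
Every bag has size at most 5, so the width is 5 − 1 = 4 and tw(G) ≤ 4. For the lower bound, the 5 vertices {0, 1, 5, 8, 9} are pairwise adjacent, and any tree decomposition puts a clique entirely inside one bag — forcing width ≥ 4. Therefore the treewidth is 4.

4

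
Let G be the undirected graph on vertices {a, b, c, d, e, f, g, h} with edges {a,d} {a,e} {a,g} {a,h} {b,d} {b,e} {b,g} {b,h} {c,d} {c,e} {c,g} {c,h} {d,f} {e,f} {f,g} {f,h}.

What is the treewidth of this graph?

A width-4 tree decomposition is:
Bags: B1 = {a, d, e, g, h}  B2 = {c, d, e, g, h}  B3 = {d, e, f, g, h}  B4 = {b, d, e, g, h}
Tree: B1–B2, B2–B3, B3–B4
The largest bag has 5 vertices, giving width 4; this decomposition certifies tw(G) ≤ 4. For the lower bound: the 5 vertex sets {a,e}, {c,h}, {d,f}, {g}, {b} are disjoint, each induces a connected subgraph, and every pair is joined by at least one edge of G. Contracting each set to a single vertex therefore yields K_{5} as a minor, and since treewidth is minor-monotone, tw(G) ≥ tw(K_{5}) = 4. The upper and lower bounds meet at 4, so that is the treewidth.

4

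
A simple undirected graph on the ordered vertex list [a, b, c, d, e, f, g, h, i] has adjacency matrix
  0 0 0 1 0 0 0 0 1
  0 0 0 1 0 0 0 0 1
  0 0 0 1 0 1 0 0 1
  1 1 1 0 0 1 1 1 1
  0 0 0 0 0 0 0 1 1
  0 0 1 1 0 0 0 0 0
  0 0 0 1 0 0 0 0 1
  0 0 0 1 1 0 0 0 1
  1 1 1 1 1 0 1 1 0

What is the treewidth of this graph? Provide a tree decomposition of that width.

Each bag holds 3 vertices, so the decomposition has width 2, which upper-bounds the treewidth. For the lower bound, the 3 vertices {c, d, f} are pairwise adjacent, and any tree decomposition puts a clique entirely inside one bag — forcing width ≥ 2. Hence tw(G) = 2 exactly.

Treewidth 2.
One such decomposition:
Bags: B1 = {d, h, i}  B2 = {b, d, i}  B3 = {d, g, i}  B4 = {a, d, i}  B5 = {e, h, i}  B6 = {c, d, i}  B7 = {c, d, f}
Tree: B1–B2, B2–B3, B3–B4, B1–B5, B1–B6, B6–B7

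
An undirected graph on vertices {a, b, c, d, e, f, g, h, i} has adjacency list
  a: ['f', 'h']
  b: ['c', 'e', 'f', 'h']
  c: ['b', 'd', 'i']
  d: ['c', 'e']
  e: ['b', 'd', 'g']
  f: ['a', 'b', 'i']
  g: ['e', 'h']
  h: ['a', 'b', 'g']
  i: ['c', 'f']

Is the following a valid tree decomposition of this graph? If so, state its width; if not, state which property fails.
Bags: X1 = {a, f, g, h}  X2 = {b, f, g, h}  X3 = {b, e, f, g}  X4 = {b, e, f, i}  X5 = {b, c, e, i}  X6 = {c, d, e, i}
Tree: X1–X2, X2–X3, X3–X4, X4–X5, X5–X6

Yes; width 3.

Checking the three conditions: (i) the bags cover all of {a, b, c, d, e, f, g, h, i}; (ii) for each edge, some bag contains both endpoints; (iii) the bags containing any fixed vertex form a subtree. All hold, so the decomposition is valid with width 4 − 1 = 3.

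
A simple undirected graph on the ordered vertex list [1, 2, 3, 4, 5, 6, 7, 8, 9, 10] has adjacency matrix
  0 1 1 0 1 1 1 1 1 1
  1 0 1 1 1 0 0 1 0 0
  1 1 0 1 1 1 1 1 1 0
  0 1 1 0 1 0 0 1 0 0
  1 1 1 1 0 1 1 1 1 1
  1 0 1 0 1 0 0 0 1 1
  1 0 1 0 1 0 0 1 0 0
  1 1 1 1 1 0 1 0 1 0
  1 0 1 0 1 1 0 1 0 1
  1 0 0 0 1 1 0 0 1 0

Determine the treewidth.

4

A width-4 tree decomposition is:
Bags: B1 = {1, 2, 3, 5, 8}  B2 = {1, 3, 5, 7, 8}  B3 = {1, 3, 5, 8, 9}  B4 = {2, 3, 4, 5, 8}  B5 = {1, 3, 5, 6, 9}  B6 = {1, 5, 6, 9, 10}
Tree: B1–B2, B1–B3, B1–B4, B3–B5, B5–B6
Every bag has size at most 5, so the width is 5 − 1 = 4 and tw(G) ≤ 4. On the other hand G contains the 5-clique {1, 5, 6, 9, 10}. A clique must lie in a single bag of any decomposition, so no decomposition can have width below 4. Hence tw(G) = 4 exactly.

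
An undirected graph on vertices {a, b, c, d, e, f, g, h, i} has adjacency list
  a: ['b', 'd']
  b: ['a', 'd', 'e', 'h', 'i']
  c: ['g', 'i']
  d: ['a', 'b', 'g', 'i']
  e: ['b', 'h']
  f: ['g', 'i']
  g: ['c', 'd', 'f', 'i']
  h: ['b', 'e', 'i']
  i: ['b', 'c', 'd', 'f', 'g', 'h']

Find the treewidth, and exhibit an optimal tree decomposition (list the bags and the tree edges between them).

Each bag holds 3 vertices, so the decomposition has width 2, which upper-bounds the treewidth. Conversely, {b, e, h} is a clique of size 3, and the vertices of any clique must share a bag in every tree decomposition; so some bag has ≥ 3 vertices and tw(G) ≥ 2. The upper and lower bounds meet at 2, so that is the treewidth.

Treewidth 2.
Bags: B1 = {a, b, d}  B2 = {b, d, i}  B3 = {d, g, i}  B4 = {b, h, i}  B5 = {f, g, i}  B6 = {c, g, i}  B7 = {b, e, h}
Tree: B1–B2, B2–B3, B2–B4, B3–B5, B3–B6, B4–B7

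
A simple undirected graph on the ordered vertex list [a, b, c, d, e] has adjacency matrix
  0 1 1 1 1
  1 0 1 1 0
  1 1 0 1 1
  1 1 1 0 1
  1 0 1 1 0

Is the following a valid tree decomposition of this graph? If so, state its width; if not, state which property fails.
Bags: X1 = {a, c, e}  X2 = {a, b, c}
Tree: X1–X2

A tree decomposition must satisfy three properties: every vertex lies in some bag; for every edge, both endpoints lie together in some bag; and for every vertex, the bags containing it form a connected subtree. Here vertex d appears in no bag, so the decomposition is invalid.

No — vertex d appears in no bag.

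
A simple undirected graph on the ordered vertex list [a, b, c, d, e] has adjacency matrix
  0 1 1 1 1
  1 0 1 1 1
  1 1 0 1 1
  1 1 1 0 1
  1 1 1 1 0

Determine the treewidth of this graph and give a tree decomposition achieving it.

With just one bag of size 5, the width is 5 − 1 = 4, so tw(G) ≤ 4. Conversely, {a, b, c, d, e} is a clique of size 5, and the vertices of any clique must share a bag in every tree decomposition; so some bag has ≥ 5 vertices and tw(G) ≥ 4. Combining the bounds, tw(G) = 4.

Treewidth 4.
One optimal decomposition is:
Bags: B1 = {a, b, c, d, e}
Tree: (single bag)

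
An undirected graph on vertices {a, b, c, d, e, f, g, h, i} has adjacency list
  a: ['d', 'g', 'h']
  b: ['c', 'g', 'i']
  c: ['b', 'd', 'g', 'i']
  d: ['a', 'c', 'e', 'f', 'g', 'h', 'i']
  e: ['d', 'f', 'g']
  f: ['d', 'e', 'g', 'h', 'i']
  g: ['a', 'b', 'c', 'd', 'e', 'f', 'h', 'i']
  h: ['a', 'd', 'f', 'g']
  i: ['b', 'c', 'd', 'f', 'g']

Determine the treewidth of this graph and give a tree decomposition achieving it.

The largest bag has 4 vertices, giving width 3; this decomposition certifies tw(G) ≤ 3. For the lower bound, the 4 vertices {a, d, g, h} are pairwise adjacent, and any tree decomposition puts a clique entirely inside one bag — forcing width ≥ 3. The upper and lower bounds meet at 3, so that is the treewidth.

Treewidth 3.
One optimal decomposition is:
Bags: B1 = {d, f, g, h}  B2 = {d, f, g, i}  B3 = {c, d, g, i}  B4 = {d, e, f, g}  B5 = {a, d, g, h}  B6 = {b, c, g, i}
Tree: B1–B2, B2–B3, B2–B4, B1–B5, B3–B6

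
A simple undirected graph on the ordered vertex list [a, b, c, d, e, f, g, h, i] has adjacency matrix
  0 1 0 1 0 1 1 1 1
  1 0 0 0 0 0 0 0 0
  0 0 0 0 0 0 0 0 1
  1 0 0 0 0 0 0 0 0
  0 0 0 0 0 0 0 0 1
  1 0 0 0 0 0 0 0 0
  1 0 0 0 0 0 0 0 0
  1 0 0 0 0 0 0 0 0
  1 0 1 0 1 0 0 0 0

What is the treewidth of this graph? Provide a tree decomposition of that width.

Each bag holds 2 vertices, so the decomposition has width 1, which upper-bounds the treewidth. G has an edge, so its treewidth is at least 1. Hence tw(G) = 1 exactly.

Treewidth 1.
Bags: B1 = {e, i}  B2 = {a, i}  B3 = {a, h}  B4 = {a, b}  B5 = {a, f}  B6 = {c, i}  B7 = {a, d}  B8 = {a, g}
Tree: B1–B2, B2–B3, B2–B4, B2–B5, B2–B6, B4–B7, B3–B8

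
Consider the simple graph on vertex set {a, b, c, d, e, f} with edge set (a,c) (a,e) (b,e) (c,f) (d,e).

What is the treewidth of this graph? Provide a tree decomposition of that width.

Treewidth 1.
One optimal decomposition is:
Bags: B1 = {d, e}  B2 = {a, e}  B3 = {a, c}  B4 = {b, e}  B5 = {c, f}
Tree: B1–B2, B2–B3, B2–B4, B3–B5

The largest bag has 2 vertices, giving width 1; this decomposition certifies tw(G) ≤ 1. G has an edge, so its treewidth is at least 1. Combining the bounds, tw(G) = 1.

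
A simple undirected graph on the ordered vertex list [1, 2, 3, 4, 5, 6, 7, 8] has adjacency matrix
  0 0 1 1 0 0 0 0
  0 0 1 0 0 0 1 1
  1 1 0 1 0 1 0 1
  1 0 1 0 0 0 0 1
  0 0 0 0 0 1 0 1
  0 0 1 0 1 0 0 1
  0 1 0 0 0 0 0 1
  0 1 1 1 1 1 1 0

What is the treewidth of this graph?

2

A width-2 tree decomposition is:
Bags: B1 = {3, 6, 8}  B2 = {3, 4, 8}  B3 = {2, 3, 8}  B4 = {5, 6, 8}  B5 = {2, 7, 8}  B6 = {1, 3, 4}
Tree: B1–B2, B2–B3, B1–B4, B3–B5, B2–B6
Each bag holds 3 vertices, so the decomposition has width 2, which upper-bounds the treewidth. Conversely, {2, 3, 8} is a clique of size 3, and the vertices of any clique must share a bag in every tree decomposition; so some bag has ≥ 3 vertices and tw(G) ≥ 2. The upper and lower bounds meet at 2, so that is the treewidth.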